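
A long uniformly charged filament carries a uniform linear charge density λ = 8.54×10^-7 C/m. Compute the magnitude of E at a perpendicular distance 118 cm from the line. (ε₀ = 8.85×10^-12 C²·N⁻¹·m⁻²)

|E| ≈ 1.30×10^4 N/C

Take a coaxial cylindrical Gaussian surface of radius r = 118 cm and length L.
Q_enc = λL, so λ_enc = 8.54×10^-7 C/m.
Since E is radial and uniform over the curved surface, Φ = E·2πrL = Q_enc/ε₀ = λ_enc L/ε₀.
E = |λ_enc|/(2πε₀r) = (8.54×10^-7)/(2π·8.85×10^-12·1.18) = 1.30×10^4 N/C.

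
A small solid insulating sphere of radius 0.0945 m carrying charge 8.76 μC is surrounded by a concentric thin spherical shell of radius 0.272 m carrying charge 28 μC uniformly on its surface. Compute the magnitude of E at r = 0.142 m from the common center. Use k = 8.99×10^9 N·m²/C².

By spherical symmetry E is radial; choose a Gaussian sphere of radius r = 0.142 m (between the bodies, 0.0945 m < r < 0.272 m).
Only the inner charge is enclosed; the outer shell contributes nothing inside itself. Q_enc = 8.76 μC = 8.76×10^-6 C.
Since E is radial and uniform over the Gaussian sphere, Φ = E·4πr² = Q_enc/ε₀.
E = k|Q_enc|/r² = (8.99×10^9)(8.76×10^-6)/(0.142)² = 3.91×10^6 N/C.

E ≈ 3.91×10^6 N/C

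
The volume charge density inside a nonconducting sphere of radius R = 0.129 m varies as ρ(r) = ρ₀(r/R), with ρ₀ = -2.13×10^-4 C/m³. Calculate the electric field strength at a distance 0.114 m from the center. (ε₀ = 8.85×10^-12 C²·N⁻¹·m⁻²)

E ≈ 6.06×10^5 N/C

By spherical symmetry E is radial; choose a Gaussian sphere of radius r = 0.114 m (r < R).
Q_enc = ∫₀^r ρ(r')·4πr'² dr' = (4πρ₀/R) ∫₀^r r'^3 dr' = 4πρ₀ r^4/(4·R) = -8.761×10^-7 C.
Applying ∮E·dA = Q_enc/ε₀ with Φ = E(4πr²):
E = |Q_enc|/(4πε₀r²) = (8.761×10^-7)/(4π·8.85×10^-12·(0.114)²) = 6.06×10^5 N/C.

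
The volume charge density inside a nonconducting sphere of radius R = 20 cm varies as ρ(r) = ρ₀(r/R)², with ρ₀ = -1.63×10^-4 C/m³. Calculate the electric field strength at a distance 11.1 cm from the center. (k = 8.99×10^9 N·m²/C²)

1.26×10^5 V/m

Use a concentric Gaussian sphere at r = 11.1 cm (r < R).
Integrate the density: Q_enc = 4π ∫₀^r ρ₀(r'/R)^2 r'² dr' = 4πρ₀ r^5/(5·R²) = -1.726e-7 C.
By Gauss's law, ∮E·dA = E·4πr² = Q_enc/ε₀.
E = k|Q_enc|/r² = (8.99×10^9)(1.726×10^-7)/(0.111)² = 1.26×10^5 N/C.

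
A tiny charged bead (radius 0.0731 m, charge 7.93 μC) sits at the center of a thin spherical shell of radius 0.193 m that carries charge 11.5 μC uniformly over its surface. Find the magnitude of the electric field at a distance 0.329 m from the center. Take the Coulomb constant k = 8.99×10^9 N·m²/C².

Symmetry ⇒ E = E(r) r̂. Gaussian sphere of radius r = 0.329 m (r > 0.193 m, enclosing both).
Q_enc = (7.93 μC) + (11.5 μC) = 1.943×10^-5 C.
Since E is radial and uniform over the Gaussian sphere, Φ = E·4πr² = Q_enc/ε₀.
E = k|Q_enc|/r² = (8.99×10^9)(1.943×10^-5)/(0.329)² = 1.61×10^6 N/C.

E = 1.61e6 V/m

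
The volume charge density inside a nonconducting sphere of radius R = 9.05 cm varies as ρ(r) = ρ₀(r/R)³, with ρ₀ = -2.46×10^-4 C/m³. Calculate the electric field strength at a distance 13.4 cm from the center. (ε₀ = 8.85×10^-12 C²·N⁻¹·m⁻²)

E ≈ 1.91×10^5 N/C

Take a concentric spherical Gaussian surface of radius r = 13.4 cm (r > R, all charge enclosed).
Q_enc = 4π ∫₀^R ρ₀(r'/R)^3 r'² dr' = 4πρ₀R³/6 = -3.819×10^-7 C.
Since E is radial and uniform over the Gaussian sphere, Φ = E·4πr² = Q_enc/ε₀.
E = |Q_enc|/(4πε₀r²) = (3.819×10^-7)/(4π·8.85×10^-12·(0.134)²) = 1.91e5 N/C.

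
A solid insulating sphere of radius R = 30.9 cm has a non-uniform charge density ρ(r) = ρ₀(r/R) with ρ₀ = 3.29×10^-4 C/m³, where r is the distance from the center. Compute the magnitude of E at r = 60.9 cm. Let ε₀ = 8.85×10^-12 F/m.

Use a concentric Gaussian sphere at r = 60.9 cm (r > R, all charge enclosed).
Q_enc = 4π ∫₀^R ρ₀(r'/R)^1 r'² dr' = 4πρ₀R³/4 = 3.049×10^-5 C.
Gauss's law: E·4πr² = Q_enc/ε₀.
E = |Q_enc|/(4πε₀r²) = (3.049×10^-5)/(4π·8.85×10^-12·(0.609)²) = 7.39×10^5 N/C.

|E| ≈ 7.39e5 N/C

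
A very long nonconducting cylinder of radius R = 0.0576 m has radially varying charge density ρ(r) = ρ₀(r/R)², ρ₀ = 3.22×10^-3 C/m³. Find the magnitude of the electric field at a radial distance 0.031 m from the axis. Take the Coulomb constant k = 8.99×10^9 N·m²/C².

Coaxial Gaussian cylinder, radius r = 0.031 m, length L (r < R).
λ_enc = ∫₀^r ρ(r')·2πr' dr' = (2πρ₀/R²)·r^4/4 = 1.408×10^-6 C/m.
By Gauss's law (flux through the curved wall only), E·2πrL = λ_enc L/ε₀.
E = 2k|λ_enc|/r = 2(8.99×10^9)(1.408×10^-6)/(0.031) = 8.17e5 N/C.

|E| ≈ 8.17×10^5 V/m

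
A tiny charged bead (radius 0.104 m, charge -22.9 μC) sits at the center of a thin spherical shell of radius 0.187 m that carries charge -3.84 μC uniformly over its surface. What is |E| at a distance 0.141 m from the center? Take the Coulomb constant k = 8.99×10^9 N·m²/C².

By spherical symmetry E is radial; choose a Gaussian sphere of radius r = 0.141 m (between the bodies, 0.104 m < r < 0.187 m).
Only the inner charge is enclosed; the outer shell contributes nothing inside itself. Q_enc = -22.9 μC = -2.29e-5 C.
By Gauss's law, ∮E·dA = E·4πr² = Q_enc/ε₀.
E = k|Q_enc|/r² = (8.99×10^9)(2.29e-5)/(0.141)² = 1.04×10^7 N/C.

E ≈ 1.04×10^7 N/C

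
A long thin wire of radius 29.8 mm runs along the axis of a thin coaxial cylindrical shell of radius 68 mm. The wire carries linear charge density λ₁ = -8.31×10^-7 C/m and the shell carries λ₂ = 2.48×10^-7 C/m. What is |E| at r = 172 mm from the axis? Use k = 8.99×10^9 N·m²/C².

By cylindrical symmetry E is radial; use a coaxial Gaussian cylinder of radius 172 mm and length L (r > 68 mm, enclosing both).
λ_enc = λ₁ + λ₂ = (-8.31×10^-7) + (2.48×10^-7) = -5.83e-7 C/m.
Applying ∮E·dA = Q_enc/ε₀ with the end caps contributing no flux:
E = 2k|λ_enc|/r = 2(8.99×10^9)(5.83e-7)/(0.172) = 6.09×10^4 N/C.

|E| = 6.09×10^4 V/m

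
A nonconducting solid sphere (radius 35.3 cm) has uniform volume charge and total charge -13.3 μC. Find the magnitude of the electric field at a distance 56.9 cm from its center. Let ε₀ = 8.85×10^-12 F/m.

E = 3.69e5 V/m

By spherical symmetry E is radial; choose a Gaussian sphere of radius r = 56.9 cm (r > R, so the entire charge is enclosed).
Q_enc = -13.3 μC = -1.33×10^-5 C.
Since E is radial and uniform over the Gaussian sphere, Φ = E·4πr² = Q_enc/ε₀.
E = |Q_enc|/(4πε₀r²) = (1.33×10^-5)/(4π·8.85×10^-12·(0.569)²) = 3.69e5 N/C.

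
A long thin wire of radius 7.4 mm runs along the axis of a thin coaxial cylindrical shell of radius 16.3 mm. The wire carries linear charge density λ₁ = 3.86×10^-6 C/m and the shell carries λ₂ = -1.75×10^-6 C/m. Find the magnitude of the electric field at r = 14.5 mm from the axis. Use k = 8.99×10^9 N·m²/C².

Coaxial Gaussian cylinder, radius r = 14.5 mm, length L (between the conductors, 7.4 mm < r < 16.3 mm).
Only the inner wire is enclosed; the outer shell contributes nothing inside itself. λ_enc = λ₁ = 3.86e-6 C/m.
Since E is radial and uniform over the curved surface, Φ = E·2πrL = Q_enc/ε₀ = λ_enc L/ε₀.
E = 2k|λ_enc|/r = 2(8.99×10^9)(3.86×10^-6)/(0.0145) = 4.79×10^6 N/C.

E = 4.79e6 N/C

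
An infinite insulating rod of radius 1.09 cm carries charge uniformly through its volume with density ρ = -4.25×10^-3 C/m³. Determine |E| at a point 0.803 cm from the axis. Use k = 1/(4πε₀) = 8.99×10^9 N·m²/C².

Take a coaxial cylindrical Gaussian surface of radius r = 0.803 cm and length L (r < R).
Enclosed charge per unit length: λ_enc = ρ·πr² = (-4.25×10^-3)π(0.00803)² = -8.609e-7 C/m.
Since E is radial and uniform over the curved surface, Φ = E·2πrL = Q_enc/ε₀ = λ_enc L/ε₀.
E = 2k|λ_enc|/r = 2(8.99×10^9)(8.609×10^-7)/(0.00803) = 1.93e6 N/C.

|E| = 1.93×10^6 N/C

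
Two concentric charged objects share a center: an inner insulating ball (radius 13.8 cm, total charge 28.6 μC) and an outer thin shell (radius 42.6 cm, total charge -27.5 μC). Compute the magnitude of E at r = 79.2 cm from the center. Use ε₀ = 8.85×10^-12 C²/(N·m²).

By spherical symmetry E is radial; choose a Gaussian sphere of radius r = 79.2 cm (r > 42.6 cm, enclosing both).
Q_enc = (28.6 μC) + (-27.5 μC) = 1.10e-6 C.
Gauss's law: E·4πr² = Q_enc/ε₀.
E = |Q_enc|/(4πε₀r²) = (1.10e-6)/(4π·8.85×10^-12·(0.792)²) = 1.58×10^4 N/C.

E = 1.58×10^4 V/m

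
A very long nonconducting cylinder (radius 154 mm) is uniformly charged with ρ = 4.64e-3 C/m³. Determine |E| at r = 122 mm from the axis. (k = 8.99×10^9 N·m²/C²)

By cylindrical symmetry E is radial; use a coaxial Gaussian cylinder of radius 122 mm and length L (r < R).
Charge inside radius r per length L is ρ·πr²·L, so λ_enc = ρπr² = 2.17×10^-4 C/m.
By Gauss's law (flux through the curved wall only), E·2πrL = λ_enc L/ε₀.
E = 2k|λ_enc|/r = 2(8.99×10^9)(2.17×10^-4)/(0.122) = 3.20×10^7 N/C.

|E| = 3.20×10^7 N/C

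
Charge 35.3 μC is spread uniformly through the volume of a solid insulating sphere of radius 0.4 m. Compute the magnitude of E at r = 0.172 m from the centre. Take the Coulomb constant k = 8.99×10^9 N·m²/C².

8.53×10^5 V/m

Symmetry ⇒ E = E(r) r̂. Gaussian sphere of radius r = 0.172 m (r < R).
For a uniform sphere the enclosed fraction is (r/R)³, so Q_enc = (35.3 μC)(0.172/0.4)³ = 2.807×10^-6 C.
Since E is radial and uniform over the Gaussian sphere, Φ = E·4πr² = Q_enc/ε₀.
E = k|Q_enc|/r² = (8.99×10^9)(2.807e-6)/(0.172)² = 8.53×10^5 N/C.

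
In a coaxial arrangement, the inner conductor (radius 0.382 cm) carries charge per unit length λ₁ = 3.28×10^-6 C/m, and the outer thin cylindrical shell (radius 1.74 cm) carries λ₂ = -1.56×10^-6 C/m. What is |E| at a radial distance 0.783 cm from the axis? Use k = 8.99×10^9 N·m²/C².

Coaxial Gaussian cylinder, radius r = 0.783 cm, length L (between the conductors, 0.382 cm < r < 1.74 cm).
The shell at 1.74 cm lies outside the Gaussian surface, so λ_enc = λ₁ = 3.28×10^-6 C/m.
By Gauss's law (flux through the curved wall only), E·2πrL = λ_enc L/ε₀.
E = 2k|λ_enc|/r = 2(8.99×10^9)(3.28×10^-6)/(0.00783) = 7.53×10^6 N/C.

|E| = 7.53e6 N/C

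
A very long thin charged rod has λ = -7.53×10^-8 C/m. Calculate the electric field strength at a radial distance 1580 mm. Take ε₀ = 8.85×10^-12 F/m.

E = 857 N/C

By cylindrical symmetry E is radial; use a coaxial Gaussian cylinder of radius 1580 mm and length L.
Q_enc = λL, so λ_enc = -7.53×10^-8 C/m.
By Gauss's law (flux through the curved wall only), E·2πrL = λ_enc L/ε₀.
E = |λ_enc|/(2πε₀r) = (7.53×10^-8)/(2π·8.85×10^-12·1.58) = 857 N/C.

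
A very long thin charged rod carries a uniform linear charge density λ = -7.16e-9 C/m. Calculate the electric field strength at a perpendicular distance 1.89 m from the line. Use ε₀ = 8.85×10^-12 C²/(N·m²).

Take a coaxial cylindrical Gaussian surface of radius r = 1.89 m and length L.
Q_enc = λL, so λ_enc = -7.16×10^-9 C/m.
Since E is radial and uniform over the curved surface, Φ = E·2πrL = Q_enc/ε₀ = λ_enc L/ε₀.
E = |λ_enc|/(2πε₀r) = (7.16×10^-9)/(2π·8.85×10^-12·1.89) = 68.1 N/C.

|E| = 68.1 N/C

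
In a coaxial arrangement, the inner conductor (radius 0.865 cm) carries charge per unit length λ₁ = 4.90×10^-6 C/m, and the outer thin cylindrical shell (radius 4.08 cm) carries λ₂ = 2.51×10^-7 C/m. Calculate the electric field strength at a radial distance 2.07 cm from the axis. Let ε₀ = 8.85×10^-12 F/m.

By cylindrical symmetry E is radial; use a coaxial Gaussian cylinder of radius 2.07 cm and length L (between the conductors, 0.865 cm < r < 4.08 cm).
The shell at 4.08 cm lies outside the Gaussian surface, so λ_enc = λ₁ = 4.90×10^-6 C/m.
Gauss's law: E·2πrL = λ_enc L/ε₀.
E = |λ_enc|/(2πε₀r) = (4.90e-6)/(2π·8.85×10^-12·0.0207) = 4.26×10^6 N/C.

|E| = 4.26×10^6 N/C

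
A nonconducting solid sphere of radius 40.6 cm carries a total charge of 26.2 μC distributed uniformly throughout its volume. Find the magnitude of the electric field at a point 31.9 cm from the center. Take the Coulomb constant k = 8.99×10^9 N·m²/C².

|E| ≈ 1.12×10^6 V/m

By spherical symmetry E is radial; choose a Gaussian sphere of radius r = 31.9 cm (r < R).
For a uniform sphere the enclosed fraction is (r/R)³, so Q_enc = (26.2 μC)(0.319/0.406)³ = 1.271×10^-5 C.
Since E is radial and uniform over the Gaussian sphere, Φ = E·4πr² = Q_enc/ε₀.
E = k|Q_enc|/r² = (8.99×10^9)(1.271×10^-5)/(0.319)² = 1.12×10^6 N/C.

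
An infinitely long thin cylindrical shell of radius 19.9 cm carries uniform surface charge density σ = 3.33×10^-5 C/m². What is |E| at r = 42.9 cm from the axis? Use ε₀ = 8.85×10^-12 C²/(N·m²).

E = 1.75e6 N/C

Choose a coaxial cylinder of radius r = 42.9 cm (arbitrary length L) as the Gaussian surface (r > 19.9 cm).
The whole shell is enclosed: λ_enc = σ·2πR = (3.33×10^-5)·2π·(0.199) = 4.164e-5 C/m.
Since E is radial and uniform over the curved surface, Φ = E·2πrL = Q_enc/ε₀ = λ_enc L/ε₀.
E = |λ_enc|/(2πε₀r) = (4.164e-5)/(2π·8.85×10^-12·0.429) = 1.75e6 N/C.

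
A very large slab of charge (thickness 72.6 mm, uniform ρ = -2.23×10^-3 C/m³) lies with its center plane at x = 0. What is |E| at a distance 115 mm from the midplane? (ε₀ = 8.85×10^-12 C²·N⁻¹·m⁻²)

9.15×10^6 V/m

The point |x| = 115 mm lies outside the slab (half-thickness 0.0363 m). A symmetric pillbox spanning the full slab encloses Q_enc = ρ·d·A.
Flux = 2EA ⇒ E = |ρ|d/(2ε₀), independent of distance outside.
E = (2.23e-3)(0.0726)/(2·8.85×10^-12) = 9.15e6 N/C.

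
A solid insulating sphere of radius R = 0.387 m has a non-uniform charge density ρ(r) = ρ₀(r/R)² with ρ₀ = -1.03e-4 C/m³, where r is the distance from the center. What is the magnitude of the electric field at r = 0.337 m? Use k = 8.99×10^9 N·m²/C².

Use a concentric Gaussian sphere at r = 0.337 m (r < R).
Integrate the density: Q_enc = 4π ∫₀^r ρ₀(r'/R)^2 r'² dr' = 4πρ₀ r^5/(5·R²) = -7.513e-6 C.
By Gauss's law, ∮E·dA = E·4πr² = Q_enc/ε₀.
E = k|Q_enc|/r² = (8.99×10^9)(7.513×10^-6)/(0.337)² = 5.95×10^5 N/C.

E = 5.95e5 N/C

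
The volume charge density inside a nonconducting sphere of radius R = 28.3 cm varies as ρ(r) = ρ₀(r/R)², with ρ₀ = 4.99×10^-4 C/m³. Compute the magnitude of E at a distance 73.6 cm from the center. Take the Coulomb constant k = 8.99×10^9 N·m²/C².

By spherical symmetry E is radial; choose a Gaussian sphere of radius r = 73.6 cm (r > R, all charge enclosed).
Q_enc = 4π ∫₀^R ρ₀(r'/R)^2 r'² dr' = 4πρ₀R³/5 = 2.842×10^-5 C.
Applying ∮E·dA = Q_enc/ε₀ with Φ = E(4πr²):
E = k|Q_enc|/r² = (8.99×10^9)(2.842e-5)/(0.736)² = 4.72e5 N/C.

4.72×10^5 N/C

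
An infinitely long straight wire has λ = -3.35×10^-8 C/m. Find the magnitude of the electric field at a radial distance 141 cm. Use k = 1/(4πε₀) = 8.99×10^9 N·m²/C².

427 N/C

Take a coaxial cylindrical Gaussian surface of radius r = 141 cm and length L.
Q_enc = λL, so λ_enc = -3.35e-8 C/m.
Since E is radial and uniform over the curved surface, Φ = E·2πrL = Q_enc/ε₀ = λ_enc L/ε₀.
E = 2k|λ_enc|/r = 2(8.99×10^9)(3.35×10^-8)/(1.41) = 427 N/C.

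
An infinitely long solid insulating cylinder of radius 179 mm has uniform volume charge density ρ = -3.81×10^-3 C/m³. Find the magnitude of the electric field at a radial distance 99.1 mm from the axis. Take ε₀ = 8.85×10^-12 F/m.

Choose a coaxial cylinder of radius r = 99.1 mm (arbitrary length L) as the Gaussian surface (r < R).
Charge inside radius r per length L is ρ·πr²·L, so λ_enc = ρπr² = -1.175×10^-4 C/m.
Gauss's law: E·2πrL = λ_enc L/ε₀.
E = |λ_enc|/(2πε₀r) = (1.175×10^-4)/(2π·8.85×10^-12·0.0991) = 2.13e7 N/C.

E = 2.13e7 N/C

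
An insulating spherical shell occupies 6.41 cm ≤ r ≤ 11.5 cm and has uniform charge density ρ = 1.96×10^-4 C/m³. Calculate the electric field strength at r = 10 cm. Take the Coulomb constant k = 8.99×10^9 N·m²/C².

|E| = 5.44×10^5 V/m

Use a concentric Gaussian sphere at r = 10 cm (within the shell material, 6.41 cm < r < 11.5 cm).
Enclosed charge is the volume from a to r: Q_enc = (4π/3)ρ(r³ − a³) = 6.048×10^-7 C.
By Gauss's law, ∮E·dA = E·4πr² = Q_enc/ε₀.
E = k|Q_enc|/r² = (8.99×10^9)(6.048×10^-7)/(0.1)² = 5.44×10^5 N/C.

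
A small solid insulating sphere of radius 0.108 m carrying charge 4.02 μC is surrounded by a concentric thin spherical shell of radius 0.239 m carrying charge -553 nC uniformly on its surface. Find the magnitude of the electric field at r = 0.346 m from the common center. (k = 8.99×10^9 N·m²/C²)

Symmetry ⇒ E = E(r) r̂. Gaussian sphere of radius r = 0.346 m (r > 0.239 m, enclosing both).
Q_enc = (4.02 μC) + (-553 nC) = 3.467×10^-6 C.
Since E is radial and uniform over the Gaussian sphere, Φ = E·4πr² = Q_enc/ε₀.
E = k|Q_enc|/r² = (8.99×10^9)(3.467e-6)/(0.346)² = 2.60×10^5 N/C.

|E| = 2.60×10^5 V/m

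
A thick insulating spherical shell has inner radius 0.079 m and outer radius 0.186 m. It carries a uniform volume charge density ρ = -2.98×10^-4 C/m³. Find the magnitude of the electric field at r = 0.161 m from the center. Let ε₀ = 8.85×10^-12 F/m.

E ≈ 1.59e6 N/C

Use a concentric Gaussian sphere at r = 0.161 m (within the shell material, 0.079 m < r < 0.186 m).
Only the shell between 0.079 m and r is enclosed: Q_enc = ρ·(4π/3)(r³ − a³) = (-2.98×10^-4)·(4π/3)·((0.161)³ − (0.079)³) = -4.594×10^-6 C.
Gauss's law: E·4πr² = Q_enc/ε₀.
E = |Q_enc|/(4πε₀r²) = (4.594e-6)/(4π·8.85×10^-12·(0.161)²) = 1.59e6 N/C.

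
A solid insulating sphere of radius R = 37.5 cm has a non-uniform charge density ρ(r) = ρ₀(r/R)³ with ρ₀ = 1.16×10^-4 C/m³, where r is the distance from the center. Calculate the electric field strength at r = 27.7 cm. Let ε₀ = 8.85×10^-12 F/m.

Use a concentric Gaussian sphere at r = 27.7 cm (r < R).
Integrate the density: Q_enc = 4π ∫₀^r ρ₀(r'/R)^3 r'² dr' = 4πρ₀ r^6/(6·R³) = 2.081×10^-6 C.
Since E is radial and uniform over the Gaussian sphere, Φ = E·4πr² = Q_enc/ε₀.
E = |Q_enc|/(4πε₀r²) = (2.081e-6)/(4π·8.85×10^-12·(0.277)²) = 2.44×10^5 N/C.

|E| = 2.44e5 V/m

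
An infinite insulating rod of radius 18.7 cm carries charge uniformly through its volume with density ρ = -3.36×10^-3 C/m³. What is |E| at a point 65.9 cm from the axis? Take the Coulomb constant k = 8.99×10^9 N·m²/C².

|E| ≈ 1.01×10^7 N/C

Take a coaxial cylindrical Gaussian surface of radius r = 65.9 cm and length L (r > 18.7 cm, full cross-section enclosed).
λ_enc = ρ·πR² = (-3.36×10^-3)π(0.187)² = -3.691×10^-4 C/m.
Gauss's law: E·2πrL = λ_enc L/ε₀.
E = 2k|λ_enc|/r = 2(8.99×10^9)(3.691×10^-4)/(0.659) = 1.01×10^7 N/C.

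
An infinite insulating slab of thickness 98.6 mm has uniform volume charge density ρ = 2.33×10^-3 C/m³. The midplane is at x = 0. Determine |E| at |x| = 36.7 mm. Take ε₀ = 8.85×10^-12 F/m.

By symmetry E is perpendicular to the slab. A Gaussian pillbox from −36.7 mm to +36.7 mm (face area A) lies entirely within the slab.
Q_enc = ρ·(2x)·A and flux = 2EA, so 2EA = 2ρxA/ε₀ ⇒ E = |ρ|x/ε₀.
E = (2.33e-3)(0.0367)/(8.85×10^-12) = 9.66e6 N/C.

|E| ≈ 9.66×10^6 N/C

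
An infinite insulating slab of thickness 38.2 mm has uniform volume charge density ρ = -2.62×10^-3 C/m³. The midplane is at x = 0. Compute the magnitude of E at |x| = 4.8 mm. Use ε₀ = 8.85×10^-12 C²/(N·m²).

|E| ≈ 1.42e6 N/C

By symmetry E is perpendicular to the slab. A Gaussian pillbox from −4.8 mm to +4.8 mm (face area A) lies entirely within the slab.
Q_enc = ρ·(2x)·A and flux = 2EA, so 2EA = 2ρxA/ε₀ ⇒ E = |ρ|x/ε₀.
E = (2.62×10^-3)(0.0048)/(8.85×10^-12) = 1.42e6 N/C.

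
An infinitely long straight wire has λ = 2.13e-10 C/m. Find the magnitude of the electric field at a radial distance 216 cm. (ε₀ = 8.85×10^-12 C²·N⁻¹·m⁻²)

1.77 V/m

Coaxial Gaussian cylinder, radius r = 216 cm, length L.
Q_enc = λL, so λ_enc = 2.13×10^-10 C/m.
Gauss's law: E·2πrL = λ_enc L/ε₀.
E = |λ_enc|/(2πε₀r) = (2.13×10^-10)/(2π·8.85×10^-12·2.16) = 1.77 N/C.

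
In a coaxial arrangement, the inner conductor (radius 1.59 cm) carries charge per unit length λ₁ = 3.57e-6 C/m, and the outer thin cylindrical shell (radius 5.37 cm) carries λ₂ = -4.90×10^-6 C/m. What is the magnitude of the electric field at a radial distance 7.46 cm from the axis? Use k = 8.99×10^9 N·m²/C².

|E| = 3.21e5 N/C

Coaxial Gaussian cylinder, radius r = 7.46 cm, length L (r > 5.37 cm, enclosing both).
λ_enc = λ₁ + λ₂ = (3.57e-6) + (-4.90×10^-6) = -1.33e-6 C/m.
Gauss's law: E·2πrL = λ_enc L/ε₀.
E = 2k|λ_enc|/r = 2(8.99×10^9)(1.33×10^-6)/(0.0746) = 3.21×10^5 N/C.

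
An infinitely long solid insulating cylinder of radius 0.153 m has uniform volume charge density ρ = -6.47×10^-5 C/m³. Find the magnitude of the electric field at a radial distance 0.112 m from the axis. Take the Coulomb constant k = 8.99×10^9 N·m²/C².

Choose a coaxial cylinder of radius r = 0.112 m (arbitrary length L) as the Gaussian surface (r < R).
Charge inside radius r per length L is ρ·πr²·L, so λ_enc = ρπr² = -2.55×10^-6 C/m.
Gauss's law: E·2πrL = λ_enc L/ε₀.
E = 2k|λ_enc|/r = 2(8.99×10^9)(2.55×10^-6)/(0.112) = 4.09×10^5 N/C.

|E| ≈ 4.09e5 V/m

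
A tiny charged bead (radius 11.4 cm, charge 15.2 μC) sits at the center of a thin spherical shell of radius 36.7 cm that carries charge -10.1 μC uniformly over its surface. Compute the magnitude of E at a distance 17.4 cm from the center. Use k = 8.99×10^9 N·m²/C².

4.51×10^6 N/C

Symmetry ⇒ E = E(r) r̂. Gaussian sphere of radius r = 17.4 cm (between the bodies, 11.4 cm < r < 36.7 cm).
Only the inner charge is enclosed; the outer shell contributes nothing inside itself. Q_enc = 15.2 μC = 1.52×10^-5 C.
Since E is radial and uniform over the Gaussian sphere, Φ = E·4πr² = Q_enc/ε₀.
E = k|Q_enc|/r² = (8.99×10^9)(1.52e-5)/(0.174)² = 4.51×10^6 N/C.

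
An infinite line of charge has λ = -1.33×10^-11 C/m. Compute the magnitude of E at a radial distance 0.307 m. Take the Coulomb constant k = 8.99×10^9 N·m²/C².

Choose a coaxial cylinder of radius r = 0.307 m (arbitrary length L) as the Gaussian surface.
Q_enc = λL, so λ_enc = -1.33×10^-11 C/m.
Applying ∮E·dA = Q_enc/ε₀ with the end caps contributing no flux:
E = 2k|λ_enc|/r = 2(8.99×10^9)(1.33×10^-11)/(0.307) = 0.779 N/C.

0.779 N/C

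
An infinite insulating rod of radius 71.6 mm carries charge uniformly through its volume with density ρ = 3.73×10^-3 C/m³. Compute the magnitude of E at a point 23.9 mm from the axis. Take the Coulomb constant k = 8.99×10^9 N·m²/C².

E ≈ 5.04e6 N/C

Take a coaxial cylindrical Gaussian surface of radius r = 23.9 mm and length L (r < R).
Charge inside radius r per length L is ρ·πr²·L, so λ_enc = ρπr² = 6.694×10^-6 C/m.
By Gauss's law (flux through the curved wall only), E·2πrL = λ_enc L/ε₀.
E = 2k|λ_enc|/r = 2(8.99×10^9)(6.694e-6)/(0.0239) = 5.04e6 N/C.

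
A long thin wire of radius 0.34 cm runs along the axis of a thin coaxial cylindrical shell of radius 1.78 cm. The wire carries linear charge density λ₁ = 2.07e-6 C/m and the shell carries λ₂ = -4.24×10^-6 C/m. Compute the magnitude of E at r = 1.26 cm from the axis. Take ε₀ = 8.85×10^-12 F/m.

Take a coaxial cylindrical Gaussian surface of radius r = 1.26 cm and length L (between the conductors, 0.34 cm < r < 1.78 cm).
Only the inner wire is enclosed; the outer shell contributes nothing inside itself. λ_enc = λ₁ = 2.07e-6 C/m.
Applying ∮E·dA = Q_enc/ε₀ with the end caps contributing no flux:
E = |λ_enc|/(2πε₀r) = (2.07×10^-6)/(2π·8.85×10^-12·0.0126) = 2.95e6 N/C.

E ≈ 2.95×10^6 N/C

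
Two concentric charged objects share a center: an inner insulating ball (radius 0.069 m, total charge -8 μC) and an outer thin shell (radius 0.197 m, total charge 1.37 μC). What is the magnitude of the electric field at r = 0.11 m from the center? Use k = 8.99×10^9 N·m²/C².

Use a concentric Gaussian sphere at r = 0.11 m (between the bodies, 0.069 m < r < 0.197 m).
Only the inner charge is enclosed; the outer shell contributes nothing inside itself. Q_enc = -8 μC = -8.00×10^-6 C.
Applying ∮E·dA = Q_enc/ε₀ with Φ = E(4πr²):
E = k|Q_enc|/r² = (8.99×10^9)(8.00×10^-6)/(0.11)² = 5.94×10^6 N/C.

5.94×10^6 V/m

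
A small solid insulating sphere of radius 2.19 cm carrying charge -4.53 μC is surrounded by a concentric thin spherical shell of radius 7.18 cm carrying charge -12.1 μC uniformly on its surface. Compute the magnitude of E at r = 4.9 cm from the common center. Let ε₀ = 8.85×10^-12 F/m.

By spherical symmetry E is radial; choose a Gaussian sphere of radius r = 4.9 cm (between the bodies, 2.19 cm < r < 7.18 cm).
Only the inner charge is enclosed; the outer shell contributes nothing inside itself. Q_enc = -4.53 μC = -4.53e-6 C.
Gauss's law: E·4πr² = Q_enc/ε₀.
E = |Q_enc|/(4πε₀r²) = (4.53e-6)/(4π·8.85×10^-12·(0.049)²) = 1.70×10^7 N/C.

|E| = 1.70×10^7 N/C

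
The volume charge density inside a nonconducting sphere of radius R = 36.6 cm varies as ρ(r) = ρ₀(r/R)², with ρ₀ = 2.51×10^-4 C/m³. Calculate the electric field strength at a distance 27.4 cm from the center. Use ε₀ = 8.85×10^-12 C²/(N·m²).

8.71e5 V/m

Use a concentric Gaussian sphere at r = 27.4 cm (r < R).
Integrate the density: Q_enc = 4π ∫₀^r ρ₀(r'/R)^2 r'² dr' = 4πρ₀ r^5/(5·R²) = 7.273e-6 C.
Applying ∮E·dA = Q_enc/ε₀ with Φ = E(4πr²):
E = |Q_enc|/(4πε₀r²) = (7.273e-6)/(4π·8.85×10^-12·(0.274)²) = 8.71e5 N/C.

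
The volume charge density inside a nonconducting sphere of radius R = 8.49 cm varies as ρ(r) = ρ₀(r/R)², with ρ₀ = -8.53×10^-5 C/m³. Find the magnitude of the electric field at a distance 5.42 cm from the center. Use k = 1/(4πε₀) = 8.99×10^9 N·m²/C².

E ≈ 4.26e4 N/C

Take a concentric spherical Gaussian surface of radius r = 5.42 cm (r < R).
Integrate the density: Q_enc = 4π ∫₀^r ρ₀(r'/R)^2 r'² dr' = 4πρ₀ r^5/(5·R²) = -1.391e-8 C.
Since E is radial and uniform over the Gaussian sphere, Φ = E·4πr² = Q_enc/ε₀.
E = k|Q_enc|/r² = (8.99×10^9)(1.391e-8)/(0.0542)² = 4.26e4 N/C.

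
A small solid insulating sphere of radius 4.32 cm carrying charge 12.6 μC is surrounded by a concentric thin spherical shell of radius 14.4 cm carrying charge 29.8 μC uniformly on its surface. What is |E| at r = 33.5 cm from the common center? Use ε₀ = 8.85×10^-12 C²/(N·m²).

|E| = 3.40×10^6 N/C

Take a concentric spherical Gaussian surface of radius r = 33.5 cm (r > 14.4 cm, enclosing both).
Q_enc = (12.6 μC) + (29.8 μC) = 4.24×10^-5 C.
By Gauss's law, ∮E·dA = E·4πr² = Q_enc/ε₀.
E = |Q_enc|/(4πε₀r²) = (4.24×10^-5)/(4π·8.85×10^-12·(0.335)²) = 3.40×10^6 N/C.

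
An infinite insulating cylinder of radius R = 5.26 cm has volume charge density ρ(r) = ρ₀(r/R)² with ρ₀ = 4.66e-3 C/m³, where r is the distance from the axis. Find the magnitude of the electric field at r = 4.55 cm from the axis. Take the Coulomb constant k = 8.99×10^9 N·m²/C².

E = 4.48e6 V/m

Coaxial Gaussian cylinder, radius r = 4.55 cm, length L (r < R).
Integrating ρ over the cross-section to radius r: λ_enc = (2πρ₀/R²) ∫₀^r r'^3 dr' = 2πρ₀ r^4/(4·R²) = 1.134×10^-5 C/m.
Since E is radial and uniform over the curved surface, Φ = E·2πrL = Q_enc/ε₀ = λ_enc L/ε₀.
E = 2k|λ_enc|/r = 2(8.99×10^9)(1.134×10^-5)/(0.0455) = 4.48×10^6 N/C.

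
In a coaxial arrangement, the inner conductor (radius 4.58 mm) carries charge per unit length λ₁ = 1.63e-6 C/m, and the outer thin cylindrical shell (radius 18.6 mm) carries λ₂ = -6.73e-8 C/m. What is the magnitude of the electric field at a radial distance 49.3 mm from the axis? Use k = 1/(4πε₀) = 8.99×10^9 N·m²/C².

|E| ≈ 5.70e5 N/C

Take a coaxial cylindrical Gaussian surface of radius r = 49.3 mm and length L (r > 18.6 mm, enclosing both).
λ_enc = λ₁ + λ₂ = (1.63e-6) + (-6.73×10^-8) = 1.563×10^-6 C/m.
By Gauss's law (flux through the curved wall only), E·2πrL = λ_enc L/ε₀.
E = 2k|λ_enc|/r = 2(8.99×10^9)(1.563×10^-6)/(0.0493) = 5.70×10^5 N/C.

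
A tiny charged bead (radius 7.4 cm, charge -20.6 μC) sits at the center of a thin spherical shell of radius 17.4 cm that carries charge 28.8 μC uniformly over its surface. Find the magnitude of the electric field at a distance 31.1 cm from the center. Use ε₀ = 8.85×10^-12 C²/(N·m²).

Symmetry ⇒ E = E(r) r̂. Gaussian sphere of radius r = 31.1 cm (r > 17.4 cm, enclosing both).
Q_enc = (-20.6 μC) + (28.8 μC) = 8.20×10^-6 C.
By Gauss's law, ∮E·dA = E·4πr² = Q_enc/ε₀.
E = |Q_enc|/(4πε₀r²) = (8.20×10^-6)/(4π·8.85×10^-12·(0.311)²) = 7.62e5 N/C.

7.62×10^5 N/C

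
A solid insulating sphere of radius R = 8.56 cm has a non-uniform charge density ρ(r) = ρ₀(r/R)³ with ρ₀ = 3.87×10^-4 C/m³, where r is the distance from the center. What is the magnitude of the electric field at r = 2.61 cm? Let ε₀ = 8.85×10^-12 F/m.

Symmetry ⇒ E = E(r) r̂. Gaussian sphere of radius r = 2.61 cm (r < R).
Q_enc = ∫₀^r ρ(r')·4πr'² dr' = (4πρ₀/R³) ∫₀^r r'^5 dr' = 4πρ₀ r^6/(6·R³) = 4.085×10^-10 C.
Since E is radial and uniform over the Gaussian sphere, Φ = E·4πr² = Q_enc/ε₀.
E = |Q_enc|/(4πε₀r²) = (4.085×10^-10)/(4π·8.85×10^-12·(0.0261)²) = 5.39e3 N/C.

|E| = 5.39e3 N/C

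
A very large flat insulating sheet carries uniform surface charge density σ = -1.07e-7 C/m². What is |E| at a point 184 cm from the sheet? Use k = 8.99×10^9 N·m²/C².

The symmetry is planar: E is normal to the sheet and the same magnitude on both sides. Take a pillbox straddling the sheet with end-cap area A.
Only the two end caps contribute flux: Φ = 2EA. With Q_enc = σA, Gauss's law gives E = |σ|/(2ε₀).
E = 2πk|σ| = 2π(8.99×10^9)(1.07×10^-7) = 6.04×10^3 N/C.

|E| = 6.04×10^3 N/C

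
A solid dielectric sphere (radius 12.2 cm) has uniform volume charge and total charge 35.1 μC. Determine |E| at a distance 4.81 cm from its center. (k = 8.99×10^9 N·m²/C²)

Use a concentric Gaussian sphere at r = 4.81 cm (r < R).
For a uniform sphere the enclosed fraction is (r/R)³, so Q_enc = (35.1 μC)(0.0481/0.122)³ = 2.151e-6 C.
Since E is radial and uniform over the Gaussian sphere, Φ = E·4πr² = Q_enc/ε₀.
E = k|Q_enc|/r² = (8.99×10^9)(2.151×10^-6)/(0.0481)² = 8.36×10^6 N/C.

|E| ≈ 8.36×10^6 N/C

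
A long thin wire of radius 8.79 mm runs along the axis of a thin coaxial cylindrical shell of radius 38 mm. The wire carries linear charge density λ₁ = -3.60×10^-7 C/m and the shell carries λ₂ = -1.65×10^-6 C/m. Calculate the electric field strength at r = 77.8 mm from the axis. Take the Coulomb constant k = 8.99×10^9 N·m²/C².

4.65e5 N/C

By cylindrical symmetry E is radial; use a coaxial Gaussian cylinder of radius 77.8 mm and length L (r > 38 mm, enclosing both).
λ_enc = λ₁ + λ₂ = (-3.60×10^-7) + (-1.65×10^-6) = -2.01×10^-6 C/m.
Gauss's law: E·2πrL = λ_enc L/ε₀.
E = 2k|λ_enc|/r = 2(8.99×10^9)(2.01×10^-6)/(0.0778) = 4.65×10^5 N/C.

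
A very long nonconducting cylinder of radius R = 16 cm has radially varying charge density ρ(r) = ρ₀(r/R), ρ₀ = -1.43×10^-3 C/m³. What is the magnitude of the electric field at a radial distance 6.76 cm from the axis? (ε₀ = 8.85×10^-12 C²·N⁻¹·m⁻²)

Choose a coaxial cylinder of radius r = 6.76 cm (arbitrary length L) as the Gaussian surface (r < R).
λ_enc = ∫₀^r ρ(r')·2πr' dr' = (2πρ₀/R)·r^3/3 = -5.782×10^-6 C/m.
Gauss's law: E·2πrL = λ_enc L/ε₀.
E = |λ_enc|/(2πε₀r) = (5.782e-6)/(2π·8.85×10^-12·0.0676) = 1.54×10^6 N/C.

E = 1.54×10^6 N/C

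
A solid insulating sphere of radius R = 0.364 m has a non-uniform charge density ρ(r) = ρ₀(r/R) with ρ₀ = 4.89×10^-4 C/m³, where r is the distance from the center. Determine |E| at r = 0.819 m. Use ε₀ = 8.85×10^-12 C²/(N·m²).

9.93e5 N/C

Take a concentric spherical Gaussian surface of radius r = 0.819 m (r > R, all charge enclosed).
Q_enc = 4π ∫₀^R ρ₀(r'/R)^1 r'² dr' = 4πρ₀R³/4 = 7.409×10^-5 C.
Applying ∮E·dA = Q_enc/ε₀ with Φ = E(4πr²):
E = |Q_enc|/(4πε₀r²) = (7.409×10^-5)/(4π·8.85×10^-12·(0.819)²) = 9.93e5 N/C.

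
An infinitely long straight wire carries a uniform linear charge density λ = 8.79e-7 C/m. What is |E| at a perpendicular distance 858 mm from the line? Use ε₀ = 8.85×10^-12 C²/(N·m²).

E = 1.84e4 N/C

By cylindrical symmetry E is radial; use a coaxial Gaussian cylinder of radius 858 mm and length L.
Q_enc = λL, so λ_enc = 8.79×10^-7 C/m.
Since E is radial and uniform over the curved surface, Φ = E·2πrL = Q_enc/ε₀ = λ_enc L/ε₀.
E = |λ_enc|/(2πε₀r) = (8.79e-7)/(2π·8.85×10^-12·0.858) = 1.84×10^4 N/C.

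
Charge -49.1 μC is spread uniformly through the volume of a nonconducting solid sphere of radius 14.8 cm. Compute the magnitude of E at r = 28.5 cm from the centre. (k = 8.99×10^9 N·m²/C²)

By spherical symmetry E is radial; choose a Gaussian sphere of radius r = 28.5 cm (r > R, so the entire charge is enclosed).
Q_enc = -49.1 μC = -4.91e-5 C.
By Gauss's law, ∮E·dA = E·4πr² = Q_enc/ε₀.
E = k|Q_enc|/r² = (8.99×10^9)(4.91×10^-5)/(0.285)² = 5.43×10^6 N/C.

|E| = 5.43e6 V/m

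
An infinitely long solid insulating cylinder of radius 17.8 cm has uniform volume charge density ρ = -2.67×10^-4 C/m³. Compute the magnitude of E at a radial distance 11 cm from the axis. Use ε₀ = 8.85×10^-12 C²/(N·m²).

|E| = 1.66e6 V/m

By cylindrical symmetry E is radial; use a coaxial Gaussian cylinder of radius 11 cm and length L (r < R).
Charge inside radius r per length L is ρ·πr²·L, so λ_enc = ρπr² = -1.015×10^-5 C/m.
By Gauss's law (flux through the curved wall only), E·2πrL = λ_enc L/ε₀.
E = |λ_enc|/(2πε₀r) = (1.015×10^-5)/(2π·8.85×10^-12·0.11) = 1.66×10^6 N/C.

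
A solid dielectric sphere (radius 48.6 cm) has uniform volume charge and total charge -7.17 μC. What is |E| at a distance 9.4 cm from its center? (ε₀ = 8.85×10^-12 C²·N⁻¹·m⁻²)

Use a concentric Gaussian sphere at r = 9.4 cm (r < R).
Only the charge within r is enclosed: Q_enc = Q·(r/R)³ = (-7.17 μC)·(9.4 cm/48.6 cm)³ = -5.188×10^-8 C.
Applying ∮E·dA = Q_enc/ε₀ with Φ = E(4πr²):
E = |Q_enc|/(4πε₀r²) = (5.188×10^-8)/(4π·8.85×10^-12·(0.094)²) = 5.28×10^4 N/C.

5.28×10^4 N/C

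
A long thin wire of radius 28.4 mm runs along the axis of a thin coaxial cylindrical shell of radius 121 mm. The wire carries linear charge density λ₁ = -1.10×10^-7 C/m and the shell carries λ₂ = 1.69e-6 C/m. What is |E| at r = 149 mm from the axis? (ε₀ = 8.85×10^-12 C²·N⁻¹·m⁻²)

Take a coaxial cylindrical Gaussian surface of radius r = 149 mm and length L (r > 121 mm, enclosing both).
λ_enc = λ₁ + λ₂ = (-1.10×10^-7) + (1.69×10^-6) = 1.58×10^-6 C/m.
Applying ∮E·dA = Q_enc/ε₀ with the end caps contributing no flux:
E = |λ_enc|/(2πε₀r) = (1.58×10^-6)/(2π·8.85×10^-12·0.149) = 1.91×10^5 N/C.

|E| ≈ 1.91×10^5 N/C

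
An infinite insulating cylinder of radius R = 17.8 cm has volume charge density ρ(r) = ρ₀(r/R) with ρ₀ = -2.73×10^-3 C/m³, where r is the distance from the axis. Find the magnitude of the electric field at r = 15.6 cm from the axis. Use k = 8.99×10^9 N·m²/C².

By cylindrical symmetry E is radial; use a coaxial Gaussian cylinder of radius 15.6 cm and length L (r < R).
Integrating ρ over the cross-section to radius r: λ_enc = (2πρ₀/R) ∫₀^r r'^2 dr' = 2πρ₀ r^3/(3·R) = -1.219e-4 C/m.
Applying ∮E·dA = Q_enc/ε₀ with the end caps contributing no flux:
E = 2k|λ_enc|/r = 2(8.99×10^9)(1.219×10^-4)/(0.156) = 1.41×10^7 N/C.

|E| ≈ 1.41×10^7 V/m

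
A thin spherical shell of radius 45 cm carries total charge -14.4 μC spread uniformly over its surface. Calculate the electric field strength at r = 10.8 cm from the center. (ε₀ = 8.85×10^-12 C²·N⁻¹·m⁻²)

Take a concentric spherical Gaussian surface of radius r = 10.8 cm (inside the shell, r < 45 cm).
No charge lies within this surface, so Q_enc = 0 and Gauss's law gives E·4πr² = 0 ⇒ E = 0.

E = 0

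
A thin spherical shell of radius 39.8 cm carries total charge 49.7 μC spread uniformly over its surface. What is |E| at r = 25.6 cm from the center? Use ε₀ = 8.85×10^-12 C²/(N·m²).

By spherical symmetry E is radial; choose a Gaussian sphere of radius r = 25.6 cm (inside the shell, r < 39.8 cm).
All the charge is outside the Gaussian surface: Q_enc = 0, hence E = 0 everywhere inside the shell.

|E| = 0 N/C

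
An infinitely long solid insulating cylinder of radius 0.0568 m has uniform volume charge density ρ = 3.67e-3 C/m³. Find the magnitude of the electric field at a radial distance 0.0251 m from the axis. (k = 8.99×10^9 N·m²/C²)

Take a coaxial cylindrical Gaussian surface of radius r = 0.0251 m and length L (r < R).
Enclosed charge per unit length: λ_enc = ρ·πr² = (3.67×10^-3)π(0.0251)² = 7.264e-6 C/m.
Applying ∮E·dA = Q_enc/ε₀ with the end caps contributing no flux:
E = 2k|λ_enc|/r = 2(8.99×10^9)(7.264×10^-6)/(0.0251) = 5.20×10^6 N/C.

|E| ≈ 5.20×10^6 N/C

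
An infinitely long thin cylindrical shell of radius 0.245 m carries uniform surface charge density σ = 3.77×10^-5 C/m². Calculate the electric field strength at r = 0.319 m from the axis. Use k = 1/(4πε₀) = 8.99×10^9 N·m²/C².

Choose a coaxial cylinder of radius r = 0.319 m (arbitrary length L) as the Gaussian surface (r > 0.245 m).
The whole shell is enclosed: λ_enc = σ·2πR = (3.77×10^-5)·2π·(0.245) = 5.803e-5 C/m.
Since E is radial and uniform over the curved surface, Φ = E·2πrL = Q_enc/ε₀ = λ_enc L/ε₀.
E = 2k|λ_enc|/r = 2(8.99×10^9)(5.803×10^-5)/(0.319) = 3.27×10^6 N/C.

3.27×10^6 N/C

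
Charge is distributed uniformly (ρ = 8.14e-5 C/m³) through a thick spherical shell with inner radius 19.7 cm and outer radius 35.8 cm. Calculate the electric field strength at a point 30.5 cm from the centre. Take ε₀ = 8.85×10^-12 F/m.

Use a concentric Gaussian sphere at r = 30.5 cm (within the shell material, 19.7 cm < r < 35.8 cm).
Only the shell between 19.7 cm and r is enclosed: Q_enc = ρ·(4π/3)(r³ − a³) = (8.14e-5)·(4π/3)·((0.305)³ − (0.197)³) = 7.067×10^-6 C.
Gauss's law: E·4πr² = Q_enc/ε₀.
E = |Q_enc|/(4πε₀r²) = (7.067×10^-6)/(4π·8.85×10^-12·(0.305)²) = 6.83×10^5 N/C.

E ≈ 6.83×10^5 N/C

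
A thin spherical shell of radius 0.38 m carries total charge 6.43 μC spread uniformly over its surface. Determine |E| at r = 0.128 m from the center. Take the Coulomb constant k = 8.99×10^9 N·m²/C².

E = 0 (no enclosed charge)

By spherical symmetry E is radial; choose a Gaussian sphere of radius r = 0.128 m (inside the shell, r < 0.38 m).
All the charge is outside the Gaussian surface: Q_enc = 0, hence E = 0 everywhere inside the shell.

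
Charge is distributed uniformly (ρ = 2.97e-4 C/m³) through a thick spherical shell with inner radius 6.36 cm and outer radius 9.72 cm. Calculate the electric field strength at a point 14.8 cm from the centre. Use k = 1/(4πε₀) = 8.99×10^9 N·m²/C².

Take a concentric spherical Gaussian surface of radius r = 14.8 cm (r > 9.72 cm, enclosing the whole shell).
Q_enc = ρ·(4π/3)(b³ − a³) = (2.97×10^-4)·(4π/3)·((0.0972)³ − (0.0636)³) = 8.224e-7 C.
Applying ∮E·dA = Q_enc/ε₀ with Φ = E(4πr²):
E = k|Q_enc|/r² = (8.99×10^9)(8.224×10^-7)/(0.148)² = 3.38×10^5 N/C.

E ≈ 3.38e5 N/C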